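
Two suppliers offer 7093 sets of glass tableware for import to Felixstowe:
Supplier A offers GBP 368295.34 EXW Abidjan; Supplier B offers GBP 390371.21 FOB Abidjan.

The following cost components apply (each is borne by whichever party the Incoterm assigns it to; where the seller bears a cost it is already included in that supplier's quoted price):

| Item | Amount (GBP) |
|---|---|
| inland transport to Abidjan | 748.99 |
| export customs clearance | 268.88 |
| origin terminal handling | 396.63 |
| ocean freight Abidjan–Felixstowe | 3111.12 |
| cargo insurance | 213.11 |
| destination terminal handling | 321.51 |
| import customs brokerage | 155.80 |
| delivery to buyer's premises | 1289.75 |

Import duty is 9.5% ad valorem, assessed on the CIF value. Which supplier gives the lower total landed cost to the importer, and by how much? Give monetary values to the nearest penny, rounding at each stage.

Supplier A is cheaper by GBP 22624.20

Supplier A (EXW):
CIF value = EXW price + inland to port + export clearance + origin terminal + freight + insurance = 368295.34 + 748.99 + 268.88 + 396.63 + 3111.12 + 213.11 = 373034.07
Import duty = 373034.07 × 9.5% = 35438.24
Buyer bears (A): 748.99 + 268.88 + 396.63 + 3111.12 + 213.11 + 321.51 + 155.80 + 1289.75 = 6505.79
Landed cost (A) = invoice 368295.34 + 6505.79 + duty 35438.24 = 410239.37
Supplier B (FOB):
CIF value = FOB price + freight + insurance = 390371.21 + 3111.12 + 213.11 = 393695.44
Import duty = 393695.44 × 9.5% = 37401.07
Buyer bears (B): 3111.12 + 213.11 + 321.51 + 155.80 + 1289.75 = 5091.29
Landed cost (B) = invoice 390371.21 + 5091.29 + duty 37401.07 = 432863.57
Difference = |410239.37 − 432863.57| = 22624.20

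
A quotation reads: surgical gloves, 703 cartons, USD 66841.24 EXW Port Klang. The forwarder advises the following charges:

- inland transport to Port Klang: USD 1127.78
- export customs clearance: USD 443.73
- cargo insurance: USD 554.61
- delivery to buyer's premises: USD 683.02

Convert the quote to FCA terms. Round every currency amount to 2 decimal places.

Not relevant to the conversion: insurance, delivery — on the buyer under both terms; not part of either seller's price.
From EXW to FCA, the seller additionally bears: inland to port, export clearance.
FCA price = 66841.24 + 1127.78 + 443.73 = 68412.75

FCA price: USD 68412.75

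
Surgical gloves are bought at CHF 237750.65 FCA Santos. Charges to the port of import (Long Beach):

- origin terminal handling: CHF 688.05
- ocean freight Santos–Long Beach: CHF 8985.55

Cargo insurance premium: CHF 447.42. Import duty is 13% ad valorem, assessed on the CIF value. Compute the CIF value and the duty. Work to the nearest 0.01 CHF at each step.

CIF value: CHF 247871.67; import duty: CHF 32223.32

CIF = FCA price + pre-shipment costs + freight + insurance
CIF = 237750.65 + 688.05 + 8985.55 + 447.42 = 247871.67
Import duty = 247871.67 × 13% = 32223.32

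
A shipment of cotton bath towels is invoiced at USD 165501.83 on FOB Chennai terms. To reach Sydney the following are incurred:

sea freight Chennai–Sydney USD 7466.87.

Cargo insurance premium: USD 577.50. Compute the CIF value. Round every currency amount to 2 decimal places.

CIF value: USD 173546.20

CIF = FOB price + freight + insurance
CIF = 165501.83 + 7466.87 + 577.50 = 173546.20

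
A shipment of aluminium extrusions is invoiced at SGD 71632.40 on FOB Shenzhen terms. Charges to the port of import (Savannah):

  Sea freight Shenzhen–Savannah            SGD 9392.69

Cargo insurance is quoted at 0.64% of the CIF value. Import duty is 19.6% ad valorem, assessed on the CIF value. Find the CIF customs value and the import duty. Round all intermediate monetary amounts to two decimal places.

CIF value: SGD 81546.99; import duty: SGD 15983.21

Let C be the CIF value. C = FOB price + freight + 0.64% × C
C − 0.64% × C = 71632.40 + 9392.69
0.9936 × C = 81025.09
C = 81025.09 / 0.9936 = 81546.99
Insurance premium = 0.64% × 81546.99 = 521.90
Import duty = 81546.99 × 19.6% = 15983.21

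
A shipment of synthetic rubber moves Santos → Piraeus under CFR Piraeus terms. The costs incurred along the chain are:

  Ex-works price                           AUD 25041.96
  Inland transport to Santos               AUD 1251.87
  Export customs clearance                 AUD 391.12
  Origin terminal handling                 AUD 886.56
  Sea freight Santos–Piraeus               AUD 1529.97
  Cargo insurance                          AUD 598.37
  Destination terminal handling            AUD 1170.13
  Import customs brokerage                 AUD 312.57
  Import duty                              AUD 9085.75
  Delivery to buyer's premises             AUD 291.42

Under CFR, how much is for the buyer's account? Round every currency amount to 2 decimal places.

Buyer's account: AUD 11458.24

CFR: the seller pays costs through ocean freight to the destination port, but not insurance.
Seller's account: goods 25041.96 + inland to port 1251.87 + export clearance 391.12 + origin terminal 886.56 + freight 1529.97 = 29101.48
Buyer's account: insurance 598.37 + destination terminal 1170.13 + brokerage 312.57 + duty 9085.75 + delivery 291.42 = 11458.24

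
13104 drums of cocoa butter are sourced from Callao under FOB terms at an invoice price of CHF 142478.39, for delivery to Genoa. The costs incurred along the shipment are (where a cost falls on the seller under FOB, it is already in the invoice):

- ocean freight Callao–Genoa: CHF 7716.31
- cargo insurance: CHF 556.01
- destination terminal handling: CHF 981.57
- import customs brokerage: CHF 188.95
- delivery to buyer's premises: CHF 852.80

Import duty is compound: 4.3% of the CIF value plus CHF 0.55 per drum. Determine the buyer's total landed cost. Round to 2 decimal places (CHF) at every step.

FOB: the seller bears costs until goods are on board at the origin port; the buyer bears freight, insurance and all costs thereafter.
CIF value = FOB price + freight + insurance = 142478.39 + 7716.31 + 556.01 = 150750.71
Ad valorem component: 150750.71 × 4.3% = 6482.28
Specific component: 13104 × 0.55 = 7207.20
Import duty = 6482.28 + 7207.20 = 13689.48
Buyer bears: freight 7716.31 + insurance 556.01 + destination terminal 981.57 + brokerage 188.95 + delivery 852.80 + duty 13689.48 = 23985.12
Landed cost = invoice 142478.39 + 23985.12 = 166463.51

Total landed cost: CHF 166463.51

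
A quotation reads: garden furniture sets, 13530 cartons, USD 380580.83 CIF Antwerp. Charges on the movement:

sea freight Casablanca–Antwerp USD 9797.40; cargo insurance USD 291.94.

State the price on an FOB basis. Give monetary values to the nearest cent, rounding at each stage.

From CIF to FOB, the seller no longer bears: freight, insurance.
FOB price = 380580.83 − 9797.40 − 291.94 = 370491.49

FOB price: USD 370491.49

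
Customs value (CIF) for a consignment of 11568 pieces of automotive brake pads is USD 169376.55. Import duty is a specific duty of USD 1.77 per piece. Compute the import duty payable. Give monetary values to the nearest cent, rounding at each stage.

Import duty = 11568 × 1.77 = 20475.36

Import duty: USD 20475.36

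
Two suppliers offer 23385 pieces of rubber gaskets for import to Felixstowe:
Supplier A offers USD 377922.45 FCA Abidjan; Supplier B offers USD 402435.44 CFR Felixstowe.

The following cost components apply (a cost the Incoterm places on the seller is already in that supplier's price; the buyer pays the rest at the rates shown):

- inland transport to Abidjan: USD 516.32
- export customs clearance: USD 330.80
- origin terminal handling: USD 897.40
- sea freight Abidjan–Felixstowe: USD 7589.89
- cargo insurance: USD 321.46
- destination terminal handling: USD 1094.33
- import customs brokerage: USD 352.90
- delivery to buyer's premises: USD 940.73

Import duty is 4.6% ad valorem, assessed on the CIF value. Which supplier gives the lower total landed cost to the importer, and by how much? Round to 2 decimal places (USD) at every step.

Supplier A is cheaper by USD 16762.88

Supplier A (FCA):
CIF value = FCA price + origin terminal + freight + insurance = 377922.45 + 897.40 + 7589.89 + 321.46 = 386731.20
Import duty = 386731.20 × 4.6% = 17789.64
Buyer bears (A): 897.40 + 7589.89 + 321.46 + 1094.33 + 352.90 + 940.73 = 11196.71
Landed cost (A) = invoice 377922.45 + 11196.71 + duty 17789.64 = 406908.80
Supplier B (CFR):
CIF value = CFR price + insurance = 402435.44 + 321.46 = 402756.90
Import duty = 402756.90 × 4.6% = 18526.82
Buyer bears (B): 321.46 + 1094.33 + 352.90 + 940.73 = 2709.42
Landed cost (B) = invoice 402435.44 + 2709.42 + duty 18526.82 = 423671.68
Difference = |406908.80 − 423671.68| = 16762.88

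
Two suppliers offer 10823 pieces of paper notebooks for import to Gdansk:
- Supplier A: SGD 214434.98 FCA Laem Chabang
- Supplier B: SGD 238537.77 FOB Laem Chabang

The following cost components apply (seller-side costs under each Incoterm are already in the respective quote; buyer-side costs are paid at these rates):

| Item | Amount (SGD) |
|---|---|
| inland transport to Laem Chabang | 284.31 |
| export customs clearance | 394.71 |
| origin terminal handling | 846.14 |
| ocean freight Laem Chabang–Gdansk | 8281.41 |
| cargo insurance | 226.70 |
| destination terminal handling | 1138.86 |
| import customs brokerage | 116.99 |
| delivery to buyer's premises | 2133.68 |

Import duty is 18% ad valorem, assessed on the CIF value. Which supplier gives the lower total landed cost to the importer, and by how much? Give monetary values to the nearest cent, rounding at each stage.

Supplier A (FCA):
CIF value = FCA price + origin terminal + freight + insurance = 214434.98 + 846.14 + 8281.41 + 226.70 = 223789.23
Import duty = 223789.23 × 18% = 40282.06
Buyer bears (A): 846.14 + 8281.41 + 226.70 + 1138.86 + 116.99 + 2133.68 = 12743.78
Landed cost (A) = invoice 214434.98 + 12743.78 + duty 40282.06 = 267460.82
Supplier B (FOB):
CIF value = FOB price + freight + insurance = 238537.77 + 8281.41 + 226.70 = 247045.88
Import duty = 247045.88 × 18% = 44468.26
Buyer bears (B): 8281.41 + 226.70 + 1138.86 + 116.99 + 2133.68 = 11897.64
Landed cost (B) = invoice 238537.77 + 11897.64 + duty 44468.26 = 294903.67
Difference = |267460.82 − 294903.67| = 27442.85

Supplier A is cheaper by SGD 27442.85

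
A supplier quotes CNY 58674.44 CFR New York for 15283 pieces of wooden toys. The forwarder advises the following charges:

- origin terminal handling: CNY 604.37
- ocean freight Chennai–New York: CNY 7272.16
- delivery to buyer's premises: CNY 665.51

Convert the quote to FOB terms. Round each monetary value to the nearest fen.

FOB price: CNY 51402.28

Not relevant to the conversion: origin terminal — on the seller under both CFR and FOB; already in the CFR price and stays in the FOB price. delivery — on the buyer under both terms; not part of either seller's price.
From CFR to FOB, the seller no longer bears: freight.
FOB price = 58674.44 − 7272.16 = 51402.28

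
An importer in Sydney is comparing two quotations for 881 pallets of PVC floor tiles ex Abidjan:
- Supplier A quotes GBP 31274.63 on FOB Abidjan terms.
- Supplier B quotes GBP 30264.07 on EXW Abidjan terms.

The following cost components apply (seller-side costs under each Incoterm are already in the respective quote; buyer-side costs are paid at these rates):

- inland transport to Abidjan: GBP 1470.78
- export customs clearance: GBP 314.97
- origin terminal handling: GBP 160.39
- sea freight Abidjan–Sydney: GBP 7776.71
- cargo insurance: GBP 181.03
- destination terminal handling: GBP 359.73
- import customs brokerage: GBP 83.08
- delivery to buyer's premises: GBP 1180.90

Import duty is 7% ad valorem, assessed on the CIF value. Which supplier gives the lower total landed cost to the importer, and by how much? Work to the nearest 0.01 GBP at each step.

Supplier A (FOB):
CIF value = FOB price + freight + insurance = 31274.63 + 7776.71 + 181.03 = 39232.37
Import duty = 39232.37 × 7% = 2746.27
Buyer bears (A): 7776.71 + 181.03 + 359.73 + 83.08 + 1180.90 = 9581.45
Landed cost (A) = invoice 31274.63 + 9581.45 + duty 2746.27 = 43602.35
Supplier B (EXW):
CIF value = EXW price + inland to port + export clearance + origin terminal + freight + insurance = 30264.07 + 1470.78 + 314.97 + 160.39 + 7776.71 + 181.03 = 40167.95
Import duty = 40167.95 × 7% = 2811.76
Buyer bears (B): 1470.78 + 314.97 + 160.39 + 7776.71 + 181.03 + 359.73 + 83.08 + 1180.90 = 11527.59
Landed cost (B) = invoice 30264.07 + 11527.59 + duty 2811.76 = 44603.42
Difference = |43602.35 − 44603.42| = 1001.07

Supplier A is cheaper by GBP 1001.07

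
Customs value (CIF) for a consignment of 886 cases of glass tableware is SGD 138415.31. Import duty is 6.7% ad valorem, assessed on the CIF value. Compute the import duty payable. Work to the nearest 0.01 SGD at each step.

Import duty: SGD 9273.83

Import duty = 138415.31 × 6.7% = 9273.83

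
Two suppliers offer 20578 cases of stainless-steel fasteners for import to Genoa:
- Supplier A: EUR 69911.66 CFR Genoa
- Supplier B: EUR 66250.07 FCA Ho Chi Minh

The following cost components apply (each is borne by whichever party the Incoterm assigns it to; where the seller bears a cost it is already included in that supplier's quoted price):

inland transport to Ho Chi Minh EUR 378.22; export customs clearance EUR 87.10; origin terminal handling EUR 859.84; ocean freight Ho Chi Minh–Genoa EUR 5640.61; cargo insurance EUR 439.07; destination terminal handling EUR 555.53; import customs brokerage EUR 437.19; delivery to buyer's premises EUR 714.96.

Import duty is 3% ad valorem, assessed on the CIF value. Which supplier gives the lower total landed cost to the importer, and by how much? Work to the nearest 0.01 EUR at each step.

Supplier A is cheaper by EUR 2924.03

Supplier A (CFR):
CIF value = CFR price + insurance = 69911.66 + 439.07 = 70350.73
Import duty = 70350.73 × 3% = 2110.52
Buyer bears (A): 439.07 + 555.53 + 437.19 + 714.96 = 2146.75
Landed cost (A) = invoice 69911.66 + 2146.75 + duty 2110.52 = 74168.93
Supplier B (FCA):
CIF value = FCA price + origin terminal + freight + insurance = 66250.07 + 859.84 + 5640.61 + 439.07 = 73189.59
Import duty = 73189.59 × 3% = 2195.69
Buyer bears (B): 859.84 + 5640.61 + 439.07 + 555.53 + 437.19 + 714.96 = 8647.20
Landed cost (B) = invoice 66250.07 + 8647.20 + duty 2195.69 = 77092.96
Difference = |74168.93 − 77092.96| = 2924.03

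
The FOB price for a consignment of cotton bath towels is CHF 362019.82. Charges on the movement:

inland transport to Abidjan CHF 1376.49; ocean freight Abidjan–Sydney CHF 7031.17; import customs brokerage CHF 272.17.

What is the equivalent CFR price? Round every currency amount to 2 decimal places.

Not relevant to the conversion: inland to port — on the seller under both FOB and CFR; already in the FOB price and stays in the CFR price. brokerage — on the buyer under both terms; not part of either seller's price.
From FOB to CFR, the seller additionally bears: freight.
CFR price = 362019.82 + 7031.17 = 369050.99

CFR price: CHF 369050.99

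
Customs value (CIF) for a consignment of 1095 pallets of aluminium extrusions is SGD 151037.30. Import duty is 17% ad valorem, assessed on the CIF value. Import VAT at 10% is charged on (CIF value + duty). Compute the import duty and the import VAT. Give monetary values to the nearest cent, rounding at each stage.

Import duty: SGD 25676.34; import VAT: SGD 17671.36

Import duty = 151037.30 × 17% = 25676.34
VAT base = CIF + duty = 151037.30 + 25676.34 = 176713.64
Import VAT = 176713.64 × 10% = 17671.36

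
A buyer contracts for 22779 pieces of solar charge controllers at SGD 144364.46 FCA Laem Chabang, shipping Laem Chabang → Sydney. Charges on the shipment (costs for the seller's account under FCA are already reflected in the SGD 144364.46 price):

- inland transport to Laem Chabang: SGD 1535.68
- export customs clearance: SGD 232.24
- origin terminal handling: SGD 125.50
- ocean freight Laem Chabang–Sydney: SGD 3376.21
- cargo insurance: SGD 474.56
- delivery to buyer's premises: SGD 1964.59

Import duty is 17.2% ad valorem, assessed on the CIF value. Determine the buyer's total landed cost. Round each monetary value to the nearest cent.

FCA: the seller delivers export-cleared goods to the carrier; the buyer bears costs from that point.
Already in the invoice (seller's account under FCA): inland to port, export clearance — exclude.
CIF value = FCA price + origin terminal + freight + insurance = 144364.46 + 125.50 + 3376.21 + 474.56 = 148340.73
Import duty = 148340.73 × 17.2% = 25514.61
Buyer bears: origin terminal 125.50 + freight 3376.21 + insurance 474.56 + delivery 1964.59 + duty 25514.61 = 31455.47
Landed cost = invoice 144364.46 + 31455.47 = 175819.93

Total landed cost: SGD 175819.93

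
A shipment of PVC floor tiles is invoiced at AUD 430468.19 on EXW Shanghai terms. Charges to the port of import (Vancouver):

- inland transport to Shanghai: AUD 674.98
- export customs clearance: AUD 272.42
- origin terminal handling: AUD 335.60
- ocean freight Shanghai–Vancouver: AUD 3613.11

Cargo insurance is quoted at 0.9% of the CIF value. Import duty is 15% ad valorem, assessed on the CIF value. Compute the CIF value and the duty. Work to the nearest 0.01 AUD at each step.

Let C be the CIF value. C = EXW price + pre-shipment costs + freight + 0.9% × C
C − 0.9% × C = 430468.19 + 674.98 + 272.42 + 335.60 + 3613.11
0.991 × C = 435364.30
C = 435364.30 / 0.991 = 439318.16
Insurance premium = 0.9% × 439318.16 = 3953.86
Import duty = 439318.16 × 15% = 65897.72

CIF value: AUD 439318.16; import duty: AUD 65897.72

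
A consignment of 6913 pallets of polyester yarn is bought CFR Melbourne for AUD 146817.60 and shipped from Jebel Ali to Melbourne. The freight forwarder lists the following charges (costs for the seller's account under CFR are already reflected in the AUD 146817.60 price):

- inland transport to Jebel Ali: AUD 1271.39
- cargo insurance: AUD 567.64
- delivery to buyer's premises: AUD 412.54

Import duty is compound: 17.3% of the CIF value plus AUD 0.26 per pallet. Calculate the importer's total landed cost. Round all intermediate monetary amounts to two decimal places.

CFR: the seller pays costs through ocean freight to the destination port, but not insurance.
Already in the invoice (seller's account under CFR): inland to port — exclude.
CIF value = CFR price + insurance = 146817.60 + 567.64 = 147385.24
Ad valorem component: 147385.24 × 17.3% = 25497.65
Specific component: 6913 × 0.26 = 1797.38
Import duty = 25497.65 + 1797.38 = 27295.03
Buyer bears: insurance 567.64 + delivery 412.54 + duty 27295.03 = 28275.21
Landed cost = invoice 146817.60 + 28275.21 = 175092.81

Total landed cost: AUD 175092.81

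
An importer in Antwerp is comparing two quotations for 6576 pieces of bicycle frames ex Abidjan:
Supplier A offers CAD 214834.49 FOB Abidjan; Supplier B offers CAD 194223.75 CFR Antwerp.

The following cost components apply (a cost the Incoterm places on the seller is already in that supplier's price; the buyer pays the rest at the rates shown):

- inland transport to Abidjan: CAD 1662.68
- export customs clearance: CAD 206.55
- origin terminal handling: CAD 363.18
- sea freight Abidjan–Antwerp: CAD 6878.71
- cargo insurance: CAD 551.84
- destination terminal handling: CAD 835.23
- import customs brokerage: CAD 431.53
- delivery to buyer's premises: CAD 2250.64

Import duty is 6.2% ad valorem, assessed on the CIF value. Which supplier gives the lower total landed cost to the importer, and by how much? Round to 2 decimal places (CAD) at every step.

Supplier A (FOB):
CIF value = FOB price + freight + insurance = 214834.49 + 6878.71 + 551.84 = 222265.04
Import duty = 222265.04 × 6.2% = 13780.43
Buyer bears (A): 6878.71 + 551.84 + 835.23 + 431.53 + 2250.64 = 10947.95
Landed cost (A) = invoice 214834.49 + 10947.95 + duty 13780.43 = 239562.87
Supplier B (CFR):
CIF value = CFR price + insurance = 194223.75 + 551.84 = 194775.59
Import duty = 194775.59 × 6.2% = 12076.09
Buyer bears (B): 551.84 + 835.23 + 431.53 + 2250.64 = 4069.24
Landed cost (B) = invoice 194223.75 + 4069.24 + duty 12076.09 = 210369.08
Difference = |239562.87 − 210369.08| = 29193.79

Supplier B is cheaper by CAD 29193.79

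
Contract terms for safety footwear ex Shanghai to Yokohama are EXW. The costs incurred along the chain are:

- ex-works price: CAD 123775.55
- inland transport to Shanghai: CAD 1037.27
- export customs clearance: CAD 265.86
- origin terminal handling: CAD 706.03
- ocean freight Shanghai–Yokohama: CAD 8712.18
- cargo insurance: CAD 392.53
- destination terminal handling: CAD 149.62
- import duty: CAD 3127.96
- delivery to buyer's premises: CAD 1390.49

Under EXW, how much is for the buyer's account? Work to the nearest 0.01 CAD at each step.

EXW: the seller makes goods available at their premises; the buyer bears all onward costs.
Seller's account: goods 123775.55 = 123775.55
Buyer's account: inland to port 1037.27 + export clearance 265.86 + origin terminal 706.03 + freight 8712.18 + insurance 392.53 + destination terminal 149.62 + duty 3127.96 + delivery 1390.49 = 15781.94

Buyer's account: CAD 15781.94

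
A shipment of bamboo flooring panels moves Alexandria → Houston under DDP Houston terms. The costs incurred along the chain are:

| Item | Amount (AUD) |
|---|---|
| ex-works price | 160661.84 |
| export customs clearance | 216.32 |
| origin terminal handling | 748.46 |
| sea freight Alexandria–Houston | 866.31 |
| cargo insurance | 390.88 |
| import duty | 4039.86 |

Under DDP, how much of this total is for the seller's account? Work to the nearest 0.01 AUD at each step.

Seller's account: AUD 166923.67

DDP: the seller bears all costs including import duty.
Seller's account: goods 160661.84 + export clearance 216.32 + origin terminal 748.46 + freight 866.31 + insurance 390.88 + duty 4039.86 = 166923.67
Buyer's account: 0.00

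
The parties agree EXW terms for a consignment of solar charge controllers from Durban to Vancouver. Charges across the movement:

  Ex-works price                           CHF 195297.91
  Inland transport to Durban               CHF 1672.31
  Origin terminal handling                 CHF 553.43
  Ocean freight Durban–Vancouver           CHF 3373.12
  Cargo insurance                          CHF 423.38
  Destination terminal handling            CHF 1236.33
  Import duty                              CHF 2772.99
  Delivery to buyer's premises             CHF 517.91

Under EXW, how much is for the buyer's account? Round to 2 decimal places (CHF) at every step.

EXW: the seller makes goods available at their premises; the buyer bears all onward costs.
Seller's account: goods 195297.91 = 195297.91
Buyer's account: inland to port 1672.31 + origin terminal 553.43 + freight 3373.12 + insurance 423.38 + destination terminal 1236.33 + duty 2772.99 + delivery 517.91 = 10549.47

Buyer's account: CHF 10549.47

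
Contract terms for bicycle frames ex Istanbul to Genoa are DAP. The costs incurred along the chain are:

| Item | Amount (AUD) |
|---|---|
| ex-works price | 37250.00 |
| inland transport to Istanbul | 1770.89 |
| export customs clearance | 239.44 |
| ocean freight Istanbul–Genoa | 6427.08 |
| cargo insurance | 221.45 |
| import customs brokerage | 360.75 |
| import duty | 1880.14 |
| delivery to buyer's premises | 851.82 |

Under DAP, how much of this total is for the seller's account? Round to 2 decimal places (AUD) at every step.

Seller's account: AUD 46760.68

DAP: the seller bears all costs to the named destination except import duty and clearance.
Seller's account: goods 37250.00 + inland to port 1770.89 + export clearance 239.44 + freight 6427.08 + insurance 221.45 + delivery 851.82 = 46760.68
Buyer's account: brokerage 360.75 + duty 1880.14 = 2240.89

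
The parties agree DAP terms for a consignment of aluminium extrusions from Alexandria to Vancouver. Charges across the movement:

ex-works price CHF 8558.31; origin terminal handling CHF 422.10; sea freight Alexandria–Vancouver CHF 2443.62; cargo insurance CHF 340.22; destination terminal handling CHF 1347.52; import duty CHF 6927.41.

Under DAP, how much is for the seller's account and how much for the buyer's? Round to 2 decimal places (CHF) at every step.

Seller: CHF 13111.77; buyer: CHF 6927.41

DAP: the seller bears all costs to the named destination except import duty and clearance.
Seller's account: goods 8558.31 + origin terminal 422.10 + freight 2443.62 + insurance 340.22 + destination terminal 1347.52 = 13111.77
Buyer's account: duty 6927.41 = 6927.41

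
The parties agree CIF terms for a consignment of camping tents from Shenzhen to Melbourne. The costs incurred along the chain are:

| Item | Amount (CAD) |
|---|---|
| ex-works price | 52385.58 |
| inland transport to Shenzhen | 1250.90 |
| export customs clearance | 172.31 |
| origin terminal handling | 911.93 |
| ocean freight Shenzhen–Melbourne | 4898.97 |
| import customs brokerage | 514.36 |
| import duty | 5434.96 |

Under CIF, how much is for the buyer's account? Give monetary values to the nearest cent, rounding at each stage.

CIF: the seller pays costs through ocean freight and marine insurance to the destination port.
Seller's account: goods 52385.58 + inland to port 1250.90 + export clearance 172.31 + origin terminal 911.93 + freight 4898.97 = 59619.69
Buyer's account: brokerage 514.36 + duty 5434.96 = 5949.32

Buyer's account: CAD 5949.32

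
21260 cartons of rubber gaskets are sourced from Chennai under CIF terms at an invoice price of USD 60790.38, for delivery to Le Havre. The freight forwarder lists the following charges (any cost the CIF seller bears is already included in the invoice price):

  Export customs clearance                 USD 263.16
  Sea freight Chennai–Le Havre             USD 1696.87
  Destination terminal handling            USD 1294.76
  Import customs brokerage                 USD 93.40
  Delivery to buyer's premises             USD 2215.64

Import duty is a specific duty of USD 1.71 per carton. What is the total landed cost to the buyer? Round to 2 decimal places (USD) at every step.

Total landed cost: USD 100748.78

CIF: the seller pays costs through ocean freight and marine insurance to the destination port.
Already in the invoice (seller's account under CIF): export clearance, freight — exclude.
The CIF price already equals the CIF value: 60790.38
Import duty = 21260 × 1.71 = 36354.60
Buyer bears: destination terminal 1294.76 + brokerage 93.40 + delivery 2215.64 + duty 36354.60 = 39958.40
Landed cost = invoice 60790.38 + 39958.40 = 100748.78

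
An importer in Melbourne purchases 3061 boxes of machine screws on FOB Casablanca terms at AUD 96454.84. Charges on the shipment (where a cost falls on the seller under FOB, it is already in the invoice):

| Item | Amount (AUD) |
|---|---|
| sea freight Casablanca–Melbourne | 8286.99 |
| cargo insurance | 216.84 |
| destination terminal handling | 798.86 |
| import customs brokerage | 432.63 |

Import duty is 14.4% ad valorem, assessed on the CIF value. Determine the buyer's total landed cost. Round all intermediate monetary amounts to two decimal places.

FOB: the seller bears costs until goods are on board at the origin port; the buyer bears freight, insurance and all costs thereafter.
CIF value = FOB price + freight + insurance = 96454.84 + 8286.99 + 216.84 = 104958.67
Import duty = 104958.67 × 14.4% = 15114.05
Buyer bears: freight 8286.99 + insurance 216.84 + destination terminal 798.86 + brokerage 432.63 + duty 15114.05 = 24849.37
Landed cost = invoice 96454.84 + 24849.37 = 121304.21

Total landed cost: AUD 121304.21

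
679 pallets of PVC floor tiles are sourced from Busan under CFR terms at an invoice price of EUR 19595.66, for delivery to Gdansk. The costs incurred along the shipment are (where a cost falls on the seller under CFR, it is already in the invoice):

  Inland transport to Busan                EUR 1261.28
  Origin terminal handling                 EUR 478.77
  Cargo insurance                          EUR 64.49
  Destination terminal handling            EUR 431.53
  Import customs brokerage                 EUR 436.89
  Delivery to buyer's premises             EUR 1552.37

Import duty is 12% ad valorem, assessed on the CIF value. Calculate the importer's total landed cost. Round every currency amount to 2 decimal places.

Total landed cost: EUR 24440.16

CFR: the seller pays costs through ocean freight to the destination port, but not insurance.
Already in the invoice (seller's account under CFR): inland to port, origin terminal — exclude.
CIF value = CFR price + insurance = 19595.66 + 64.49 = 19660.15
Import duty = 19660.15 × 12% = 2359.22
Buyer bears: insurance 64.49 + destination terminal 431.53 + brokerage 436.89 + delivery 1552.37 + duty 2359.22 = 4844.50
Landed cost = invoice 19595.66 + 4844.50 = 24440.16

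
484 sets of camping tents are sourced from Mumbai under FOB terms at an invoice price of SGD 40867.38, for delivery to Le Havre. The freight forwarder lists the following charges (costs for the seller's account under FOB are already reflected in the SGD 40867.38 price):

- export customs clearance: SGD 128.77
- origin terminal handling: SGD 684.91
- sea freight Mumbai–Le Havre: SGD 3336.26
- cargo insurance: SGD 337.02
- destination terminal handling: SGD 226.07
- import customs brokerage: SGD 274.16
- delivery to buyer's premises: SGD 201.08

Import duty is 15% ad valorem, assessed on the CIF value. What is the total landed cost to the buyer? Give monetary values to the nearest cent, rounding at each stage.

FOB: the seller bears costs until goods are on board at the origin port; the buyer bears freight, insurance and all costs thereafter.
Already in the invoice (seller's account under FOB): export clearance, origin terminal — exclude.
CIF value = FOB price + freight + insurance = 40867.38 + 3336.26 + 337.02 = 44540.66
Import duty = 44540.66 × 15% = 6681.10
Buyer bears: freight 3336.26 + insurance 337.02 + destination terminal 226.07 + brokerage 274.16 + delivery 201.08 + duty 6681.10 = 11055.69
Landed cost = invoice 40867.38 + 11055.69 = 51923.07

Total landed cost: SGD 51923.07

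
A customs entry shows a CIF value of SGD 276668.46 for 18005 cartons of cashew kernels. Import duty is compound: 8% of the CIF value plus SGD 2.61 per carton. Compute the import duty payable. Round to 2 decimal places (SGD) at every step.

Ad valorem component: 276668.46 × 8% = 22133.48
Specific component: 18005 × 2.61 = 46993.05
Import duty = 22133.48 + 46993.05 = 69126.53

Import duty: SGD 69126.53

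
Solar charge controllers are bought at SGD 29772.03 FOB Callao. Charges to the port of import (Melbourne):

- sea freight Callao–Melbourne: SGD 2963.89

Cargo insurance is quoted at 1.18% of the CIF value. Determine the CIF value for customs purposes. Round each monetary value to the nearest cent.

CIF value: SGD 33126.82

Let C be the CIF value. C = FOB price + freight + 1.18% × C
C − 1.18% × C = 29772.03 + 2963.89
0.9882 × C = 32735.92
C = 32735.92 / 0.9882 = 33126.82
Insurance premium = 1.18% × 33126.82 = 390.90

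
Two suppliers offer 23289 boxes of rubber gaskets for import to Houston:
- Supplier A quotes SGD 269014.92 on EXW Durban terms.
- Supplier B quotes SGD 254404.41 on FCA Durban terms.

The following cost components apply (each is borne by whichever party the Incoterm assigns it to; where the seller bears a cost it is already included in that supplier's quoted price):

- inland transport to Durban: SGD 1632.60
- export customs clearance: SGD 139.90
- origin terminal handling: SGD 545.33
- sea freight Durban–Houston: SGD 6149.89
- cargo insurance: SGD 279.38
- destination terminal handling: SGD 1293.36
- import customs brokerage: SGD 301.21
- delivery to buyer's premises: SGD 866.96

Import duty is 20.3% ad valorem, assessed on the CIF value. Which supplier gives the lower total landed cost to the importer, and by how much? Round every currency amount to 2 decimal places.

Supplier B is cheaper by SGD 19708.76

Supplier A (EXW):
CIF value = EXW price + inland to port + export clearance + origin terminal + freight + insurance = 269014.92 + 1632.60 + 139.90 + 545.33 + 6149.89 + 279.38 = 277762.02
Import duty = 277762.02 × 20.3% = 56385.69
Buyer bears (A): 1632.60 + 139.90 + 545.33 + 6149.89 + 279.38 + 1293.36 + 301.21 + 866.96 = 11208.63
Landed cost (A) = invoice 269014.92 + 11208.63 + duty 56385.69 = 336609.24
Supplier B (FCA):
CIF value = FCA price + origin terminal + freight + insurance = 254404.41 + 545.33 + 6149.89 + 279.38 = 261379.01
Import duty = 261379.01 × 20.3% = 53059.94
Buyer bears (B): 545.33 + 6149.89 + 279.38 + 1293.36 + 301.21 + 866.96 = 9436.13
Landed cost (B) = invoice 254404.41 + 9436.13 + duty 53059.94 = 316900.48
Difference = |336609.24 − 316900.48| = 19708.76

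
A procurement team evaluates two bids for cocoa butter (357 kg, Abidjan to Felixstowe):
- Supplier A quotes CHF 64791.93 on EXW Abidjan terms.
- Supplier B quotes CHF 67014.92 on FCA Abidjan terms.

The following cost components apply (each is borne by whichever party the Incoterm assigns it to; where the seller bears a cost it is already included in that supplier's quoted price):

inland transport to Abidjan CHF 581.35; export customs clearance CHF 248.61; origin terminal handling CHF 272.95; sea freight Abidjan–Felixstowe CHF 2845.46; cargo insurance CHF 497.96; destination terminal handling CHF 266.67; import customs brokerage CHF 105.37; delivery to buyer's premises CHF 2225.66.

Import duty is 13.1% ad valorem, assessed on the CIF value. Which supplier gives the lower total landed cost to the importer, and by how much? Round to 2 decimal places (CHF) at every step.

Supplier A (EXW):
CIF value = EXW price + inland to port + export clearance + origin terminal + freight + insurance = 64791.93 + 581.35 + 248.61 + 272.95 + 2845.46 + 497.96 = 69238.26
Import duty = 69238.26 × 13.1% = 9070.21
Buyer bears (A): 581.35 + 248.61 + 272.95 + 2845.46 + 497.96 + 266.67 + 105.37 + 2225.66 = 7044.03
Landed cost (A) = invoice 64791.93 + 7044.03 + duty 9070.21 = 80906.17
Supplier B (FCA):
CIF value = FCA price + origin terminal + freight + insurance = 67014.92 + 272.95 + 2845.46 + 497.96 = 70631.29
Import duty = 70631.29 × 13.1% = 9252.70
Buyer bears (B): 272.95 + 2845.46 + 497.96 + 266.67 + 105.37 + 2225.66 = 6214.07
Landed cost (B) = invoice 67014.92 + 6214.07 + duty 9252.70 = 82481.69
Difference = |80906.17 − 82481.69| = 1575.52

Supplier A is cheaper by CHF 1575.52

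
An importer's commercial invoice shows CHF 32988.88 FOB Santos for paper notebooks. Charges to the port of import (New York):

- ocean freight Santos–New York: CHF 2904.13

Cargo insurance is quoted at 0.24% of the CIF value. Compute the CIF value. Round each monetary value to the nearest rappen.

Let C be the CIF value. C = FOB price + freight + 0.24% × C
C − 0.24% × C = 32988.88 + 2904.13
0.9976 × C = 35893.01
C = 35893.01 / 0.9976 = 35979.36
Insurance premium = 0.24% × 35979.36 = 86.35

CIF value: CHF 35979.36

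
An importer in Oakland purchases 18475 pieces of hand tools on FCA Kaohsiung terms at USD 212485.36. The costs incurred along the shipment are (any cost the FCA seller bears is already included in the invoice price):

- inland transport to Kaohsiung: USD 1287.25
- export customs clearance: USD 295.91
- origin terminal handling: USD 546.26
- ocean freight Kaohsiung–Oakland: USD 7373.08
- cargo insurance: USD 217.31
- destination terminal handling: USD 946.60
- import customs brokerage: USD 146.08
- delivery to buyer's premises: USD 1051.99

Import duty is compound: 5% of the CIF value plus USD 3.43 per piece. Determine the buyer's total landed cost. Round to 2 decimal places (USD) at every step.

Total landed cost: USD 297167.03

FCA: the seller delivers export-cleared goods to the carrier; the buyer bears costs from that point.
Already in the invoice (seller's account under FCA): inland to port, export clearance — exclude.
CIF value = FCA price + origin terminal + freight + insurance = 212485.36 + 546.26 + 7373.08 + 217.31 = 220622.01
Ad valorem component: 220622.01 × 5% = 11031.10
Specific component: 18475 × 3.43 = 63369.25
Import duty = 11031.10 + 63369.25 = 74400.35
Buyer bears: origin terminal 546.26 + freight 7373.08 + insurance 217.31 + destination terminal 946.60 + brokerage 146.08 + delivery 1051.99 + duty 74400.35 = 84681.67
Landed cost = invoice 212485.36 + 84681.67 = 297167.03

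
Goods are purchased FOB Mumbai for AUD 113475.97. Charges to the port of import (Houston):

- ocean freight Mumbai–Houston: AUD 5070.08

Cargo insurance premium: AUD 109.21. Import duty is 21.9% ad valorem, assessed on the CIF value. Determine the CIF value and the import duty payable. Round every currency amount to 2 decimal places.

CIF value: AUD 118655.26; import duty: AUD 25985.50

CIF = FOB price + freight + insurance
CIF = 113475.97 + 5070.08 + 109.21 = 118655.26
Import duty = 118655.26 × 21.9% = 25985.50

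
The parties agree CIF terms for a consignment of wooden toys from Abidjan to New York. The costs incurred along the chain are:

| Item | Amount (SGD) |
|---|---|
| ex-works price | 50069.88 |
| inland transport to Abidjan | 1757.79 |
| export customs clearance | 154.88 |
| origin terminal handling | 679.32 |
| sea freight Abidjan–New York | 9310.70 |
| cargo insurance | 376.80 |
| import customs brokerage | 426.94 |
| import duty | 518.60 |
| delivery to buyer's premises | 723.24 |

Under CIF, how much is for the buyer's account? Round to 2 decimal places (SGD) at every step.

CIF: the seller pays costs through ocean freight and marine insurance to the destination port.
Seller's account: goods 50069.88 + inland to port 1757.79 + export clearance 154.88 + origin terminal 679.32 + freight 9310.70 + insurance 376.80 = 62349.37
Buyer's account: brokerage 426.94 + duty 518.60 + delivery 723.24 = 1668.78

Buyer's account: SGD 1668.78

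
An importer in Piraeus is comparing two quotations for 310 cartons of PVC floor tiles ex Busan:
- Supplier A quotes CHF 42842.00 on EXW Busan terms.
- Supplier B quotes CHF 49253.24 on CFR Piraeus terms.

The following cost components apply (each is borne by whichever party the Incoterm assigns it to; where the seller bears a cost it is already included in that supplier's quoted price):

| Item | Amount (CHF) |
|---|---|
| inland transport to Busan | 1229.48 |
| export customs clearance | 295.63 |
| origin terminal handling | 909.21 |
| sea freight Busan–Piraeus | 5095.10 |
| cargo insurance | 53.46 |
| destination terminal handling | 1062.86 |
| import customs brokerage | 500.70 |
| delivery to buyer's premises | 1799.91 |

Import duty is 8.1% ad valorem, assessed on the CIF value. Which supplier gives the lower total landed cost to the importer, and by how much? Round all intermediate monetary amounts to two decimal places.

Supplier B is cheaper by CHF 1208.76

Supplier A (EXW):
CIF value = EXW price + inland to port + export clearance + origin terminal + freight + insurance = 42842.00 + 1229.48 + 295.63 + 909.21 + 5095.10 + 53.46 = 50424.88
Import duty = 50424.88 × 8.1% = 4084.42
Buyer bears (A): 1229.48 + 295.63 + 909.21 + 5095.10 + 53.46 + 1062.86 + 500.70 + 1799.91 = 10946.35
Landed cost (A) = invoice 42842.00 + 10946.35 + duty 4084.42 = 57872.77
Supplier B (CFR):
CIF value = CFR price + insurance = 49253.24 + 53.46 = 49306.70
Import duty = 49306.70 × 8.1% = 3993.84
Buyer bears (B): 53.46 + 1062.86 + 500.70 + 1799.91 = 3416.93
Landed cost (B) = invoice 49253.24 + 3416.93 + duty 3993.84 = 56664.01
Difference = |57872.77 − 56664.01| = 1208.76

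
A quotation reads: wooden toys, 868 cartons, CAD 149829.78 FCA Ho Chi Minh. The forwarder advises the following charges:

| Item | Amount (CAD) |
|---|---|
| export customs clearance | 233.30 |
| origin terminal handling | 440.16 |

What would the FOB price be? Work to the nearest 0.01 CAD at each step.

FOB price: CAD 150269.94

Not relevant to the conversion: export clearance — on the seller under both FCA and FOB; already in the FCA price and stays in the FOB price.
From FCA to FOB, the seller additionally bears: origin terminal.
FOB price = 149829.78 + 440.16 = 150269.94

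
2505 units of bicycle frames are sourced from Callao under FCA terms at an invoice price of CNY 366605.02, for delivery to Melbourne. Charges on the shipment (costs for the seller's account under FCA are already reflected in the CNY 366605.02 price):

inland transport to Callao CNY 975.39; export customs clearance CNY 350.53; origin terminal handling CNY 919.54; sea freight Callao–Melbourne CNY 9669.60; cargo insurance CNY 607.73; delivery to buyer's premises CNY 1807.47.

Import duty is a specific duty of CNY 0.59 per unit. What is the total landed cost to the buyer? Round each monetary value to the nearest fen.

FCA: the seller delivers export-cleared goods to the carrier; the buyer bears costs from that point.
Already in the invoice (seller's account under FCA): inland to port, export clearance — exclude.
CIF value = FCA price + origin terminal + freight + insurance = 366605.02 + 919.54 + 9669.60 + 607.73 = 377801.89
Import duty = 2505 × 0.59 = 1477.95
Buyer bears: origin terminal 919.54 + freight 9669.60 + insurance 607.73 + delivery 1807.47 + duty 1477.95 = 14482.29
Landed cost = invoice 366605.02 + 14482.29 = 381087.31

Total landed cost: CNY 381087.31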